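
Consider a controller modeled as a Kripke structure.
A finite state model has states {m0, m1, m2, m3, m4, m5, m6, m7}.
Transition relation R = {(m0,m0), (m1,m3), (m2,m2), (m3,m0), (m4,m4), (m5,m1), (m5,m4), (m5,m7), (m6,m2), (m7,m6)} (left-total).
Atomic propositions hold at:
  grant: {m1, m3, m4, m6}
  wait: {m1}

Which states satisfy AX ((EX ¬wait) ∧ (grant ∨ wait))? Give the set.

{m1, m4, m7}

Sat(¬wait) = {m0, m2, m3, m4, m5, m6, m7}
Sat(EX ¬wait) = {s : some successor in {m0, m2, m3, m4, m5, m6, m7}} = {m0, m1, m2, m3, m4, m5, m6, m7}
Sat(grant ∨ wait) = {m1, m3, m4, m6}
Sat((EX ¬wait) ∧ (grant ∨ wait)) = {m1, m3, m4, m6}
Sat(AX ((EX ¬wait) ∧ (grant ∨ wait))) = {s : every successor in {m1, m3, m4, m6}} = {m1, m4, m7}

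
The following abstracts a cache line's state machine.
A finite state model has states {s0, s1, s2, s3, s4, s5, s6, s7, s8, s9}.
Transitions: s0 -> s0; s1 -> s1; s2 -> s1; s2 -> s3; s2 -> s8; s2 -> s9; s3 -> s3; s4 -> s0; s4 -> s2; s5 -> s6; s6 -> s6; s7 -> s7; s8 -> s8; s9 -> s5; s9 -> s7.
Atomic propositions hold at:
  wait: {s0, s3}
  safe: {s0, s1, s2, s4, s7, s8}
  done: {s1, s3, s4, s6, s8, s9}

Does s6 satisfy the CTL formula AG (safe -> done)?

Sat(safe -> done) = {s1, s3, s4, s5, s6, s8, s9}
AG (safe -> done): greatest fixpoint, start Z0 = {s1, s3, s4, s5, s6, s8, s9}, keep only states in Sat with every successor in Z. Z1 = {s1, s3, s5, s6, s8}; fixed.
Sat(AG (safe -> done)) = {s1, s3, s5, s6, s8}
s6 ∈ Sat(AG (safe -> done)) = {s1, s3, s5, s6, s8}, so the formula holds at s6.

Yes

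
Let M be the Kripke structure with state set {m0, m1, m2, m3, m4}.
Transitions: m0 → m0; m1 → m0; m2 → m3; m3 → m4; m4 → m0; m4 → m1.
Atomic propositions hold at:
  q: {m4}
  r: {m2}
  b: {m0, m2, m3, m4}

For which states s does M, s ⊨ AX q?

Sat(AX q) = {s : every successor in {m4}} = {m3}

{m3}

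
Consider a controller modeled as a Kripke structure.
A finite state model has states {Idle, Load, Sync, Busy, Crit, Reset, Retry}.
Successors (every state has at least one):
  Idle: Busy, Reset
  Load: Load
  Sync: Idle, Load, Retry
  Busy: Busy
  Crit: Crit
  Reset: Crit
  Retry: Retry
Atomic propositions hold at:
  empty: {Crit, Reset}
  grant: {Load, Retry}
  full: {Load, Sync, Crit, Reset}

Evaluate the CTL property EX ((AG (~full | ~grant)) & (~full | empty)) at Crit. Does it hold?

Yes

Sat(~full) = {Idle, Busy, Retry}
Sat(~grant) = {Idle, Sync, Busy, Crit, Reset}
Sat(~full | ~grant) = {Idle, Sync, Busy, Crit, Reset, Retry}
AG (~full | ~grant): greatest fixpoint, start Z0 = {Idle, Sync, Busy, Crit, Reset, Retry}, keep only states in Sat with every successor in Z. Z1 = {Idle, Busy, Crit, Reset, Retry}; fixed.
Sat(AG (~full | ~grant)) = {Idle, Busy, Crit, Reset, Retry}
Sat(~full | empty) = {Idle, Busy, Crit, Reset, Retry}
Sat((AG (~full | ~grant)) & (~full | empty)) = {Idle, Busy, Crit, Reset, Retry}
Sat(EX ((AG (~full | ~grant)) & (~full | empty))) = {s : some successor in {Idle, Busy, Crit, Reset, Retry}} = {Idle, Sync, Busy, Crit, Reset, Retry}
Crit ∈ Sat(EX ((AG (~full | ~grant)) & (~full | empty))) = {Idle, Sync, Busy, Crit, Reset, Retry}, so the formula holds at Crit.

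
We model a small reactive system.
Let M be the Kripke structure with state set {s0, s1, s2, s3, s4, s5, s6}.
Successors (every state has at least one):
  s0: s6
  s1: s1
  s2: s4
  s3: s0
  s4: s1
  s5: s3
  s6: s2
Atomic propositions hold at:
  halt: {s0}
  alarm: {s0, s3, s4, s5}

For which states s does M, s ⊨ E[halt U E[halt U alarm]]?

{s0, s3, s4, s5}

E[halt U alarm]: least fixpoint, start Z0 = Sat(alarm) = {s0, s3, s4, s5}, add states in Sat(halt) with some successor in Z. Already a fixed point.
Sat(E[halt U alarm]) = {s0, s3, s4, s5}
E[halt U E[halt U alarm]]: least fixpoint, start Z0 = Sat(E[halt U alarm]) = {s0, s3, s4, s5}, add states in Sat(halt) with some successor in Z. Already a fixed point.
Sat(E[halt U E[halt U alarm]]) = {s0, s3, s4, s5}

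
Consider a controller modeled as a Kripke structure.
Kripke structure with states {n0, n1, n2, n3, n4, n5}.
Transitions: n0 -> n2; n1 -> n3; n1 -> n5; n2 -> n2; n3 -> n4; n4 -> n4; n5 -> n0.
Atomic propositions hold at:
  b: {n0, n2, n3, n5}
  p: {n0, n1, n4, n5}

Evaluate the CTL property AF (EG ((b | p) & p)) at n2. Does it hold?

Sat(b | p) = {n0, n1, n2, n3, n4, n5}
Sat((b | p) & p) = {n0, n1, n4, n5}
EG ((b | p) & p): greatest fixpoint, start Z0 = {n0, n1, n4, n5}, keep only states in Sat with some successor in Z. Z1 = {n1, n4, n5}; Z2 = {n1, n4}; Z3 = {n4}; fixed.
Sat(EG ((b | p) & p)) = {n4}
AF (EG ((b | p) & p)): least fixpoint, start Z0 = {n4}, add states with every successor in Z. Z1 = {n3, n4}; fixed.
Sat(AF (EG ((b | p) & p))) = {n3, n4}
n2 ∉ Sat(AF (EG ((b | p) & p))) = {n3, n4}, so the formula does not hold at n2.

No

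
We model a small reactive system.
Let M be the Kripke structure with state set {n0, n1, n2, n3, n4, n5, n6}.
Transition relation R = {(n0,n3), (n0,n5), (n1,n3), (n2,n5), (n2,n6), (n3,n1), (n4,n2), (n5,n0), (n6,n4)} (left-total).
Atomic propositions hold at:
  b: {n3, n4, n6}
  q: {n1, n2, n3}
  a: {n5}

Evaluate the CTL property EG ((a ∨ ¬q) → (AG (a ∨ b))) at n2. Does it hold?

Sat(¬q) = {n0, n4, n5, n6}
Sat(a ∨ ¬q) = {n0, n4, n5, n6}
Sat(a ∨ b) = {n3, n4, n5, n6}
AG (a ∨ b): greatest fixpoint, start Z0 = {n3, n4, n5, n6}, keep only states in Sat with every successor in Z. Z1 = {n6}; Z2 = ∅; fixed.
Sat(AG (a ∨ b)) = ∅
Sat((a ∨ ¬q) → (AG (a ∨ b))) = {n1, n2, n3}
EG ((a ∨ ¬q) → (AG (a ∨ b))): greatest fixpoint, start Z0 = {n1, n2, n3}, keep only states in Sat with some successor in Z. Z1 = {n1, n3}; fixed.
Sat(EG ((a ∨ ¬q) → (AG (a ∨ b)))) = {n1, n3}
n2 ∉ Sat(EG ((a ∨ ¬q) → (AG (a ∨ b)))) = {n1, n3}, so the formula does not hold at n2.

No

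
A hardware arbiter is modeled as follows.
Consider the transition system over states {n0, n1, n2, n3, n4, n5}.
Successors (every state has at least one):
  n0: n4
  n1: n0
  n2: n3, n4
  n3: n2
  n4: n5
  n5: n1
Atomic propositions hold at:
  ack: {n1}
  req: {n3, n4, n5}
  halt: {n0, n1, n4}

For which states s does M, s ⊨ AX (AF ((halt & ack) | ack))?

{n0, n1, n4, n5}

Sat(halt & ack) = {n1}
Sat((halt & ack) | ack) = {n1}
AF ((halt & ack) | ack): least fixpoint, start Z0 = {n1}, add states with every successor in Z. Z1 = {n1, n5}; Z2 = {n1, n4, n5}; Z3 = {n0, n1, n4, n5}; fixed.
Sat(AF ((halt & ack) | ack)) = {n0, n1, n4, n5}
Sat(AX (AF ((halt & ack) | ack))) = {s : every successor in {n0, n1, n4, n5}} = {n0, n1, n4, n5}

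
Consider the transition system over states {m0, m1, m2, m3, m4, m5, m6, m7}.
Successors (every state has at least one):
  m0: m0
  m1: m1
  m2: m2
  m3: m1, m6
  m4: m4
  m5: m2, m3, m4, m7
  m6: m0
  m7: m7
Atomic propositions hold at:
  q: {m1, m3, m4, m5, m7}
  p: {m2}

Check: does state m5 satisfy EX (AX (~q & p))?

Sat(~q) = {m0, m2, m6}
Sat(~q & p) = {m2}
Sat(AX (~q & p)) = {s : every successor in {m2}} = {m2}
Sat(EX (AX (~q & p))) = {s : some successor in {m2}} = {m2, m5}
m5 ∈ Sat(EX (AX (~q & p))) = {m2, m5}, so the formula holds at m5.

Yes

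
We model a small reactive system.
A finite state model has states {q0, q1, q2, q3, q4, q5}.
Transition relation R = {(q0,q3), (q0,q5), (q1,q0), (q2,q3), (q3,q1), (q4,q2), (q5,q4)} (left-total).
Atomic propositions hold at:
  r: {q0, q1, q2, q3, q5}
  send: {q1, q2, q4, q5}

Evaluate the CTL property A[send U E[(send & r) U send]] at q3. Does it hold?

Sat(send & r) = {q1, q2, q5}
E[(send & r) U send]: least fixpoint, start Z0 = Sat(send) = {q1, q2, q4, q5}, add states in Sat(send & r) with some successor in Z. Already a fixed point.
Sat(E[(send & r) U send]) = {q1, q2, q4, q5}
A[send U E[(send & r) U send]]: least fixpoint, start Z0 = Sat(E[(send & r) U send]) = {q1, q2, q4, q5}, add states in Sat(send) with every successor in Z. Already a fixed point.
Sat(A[send U E[(send & r) U send]]) = {q1, q2, q4, q5}
q3 ∉ Sat(A[send U E[(send & r) U send]]) = {q1, q2, q4, q5}, so the formula does not hold at q3.

No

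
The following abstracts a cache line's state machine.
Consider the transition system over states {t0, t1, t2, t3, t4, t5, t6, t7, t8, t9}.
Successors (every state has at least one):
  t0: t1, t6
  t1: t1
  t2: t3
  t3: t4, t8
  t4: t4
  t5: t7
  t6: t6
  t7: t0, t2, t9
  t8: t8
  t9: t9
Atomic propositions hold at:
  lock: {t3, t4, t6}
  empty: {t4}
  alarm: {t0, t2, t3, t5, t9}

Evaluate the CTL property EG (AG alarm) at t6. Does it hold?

No

AG alarm: greatest fixpoint, start Z0 = {t0, t2, t3, t5, t9}, keep only states in Sat with every successor in Z. Z1 = {t2, t9}; Z2 = {t9}; fixed.
Sat(AG alarm) = {t9}
EG (AG alarm): greatest fixpoint, start Z0 = {t9}, keep only states in Sat with some successor in Z. Already a fixed point.
Sat(EG (AG alarm)) = {t9}
t6 ∉ Sat(EG (AG alarm)) = {t9}, so the formula does not hold at t6.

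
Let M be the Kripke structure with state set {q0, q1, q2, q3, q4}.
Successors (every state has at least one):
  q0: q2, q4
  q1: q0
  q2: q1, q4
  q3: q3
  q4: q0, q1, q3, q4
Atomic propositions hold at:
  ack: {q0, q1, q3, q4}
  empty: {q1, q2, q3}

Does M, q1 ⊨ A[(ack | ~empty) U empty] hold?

Sat(~empty) = {q0, q4}
Sat(ack | ~empty) = {q0, q1, q3, q4}
A[(ack | ~empty) U empty]: least fixpoint, start Z0 = Sat(empty) = {q1, q2, q3}, add states in Sat(ack | ~empty) with every successor in Z. Already a fixed point.
Sat(A[(ack | ~empty) U empty]) = {q1, q2, q3}
q1 ∈ Sat(A[(ack | ~empty) U empty]) = {q1, q2, q3}, so the formula holds at q1.

Yes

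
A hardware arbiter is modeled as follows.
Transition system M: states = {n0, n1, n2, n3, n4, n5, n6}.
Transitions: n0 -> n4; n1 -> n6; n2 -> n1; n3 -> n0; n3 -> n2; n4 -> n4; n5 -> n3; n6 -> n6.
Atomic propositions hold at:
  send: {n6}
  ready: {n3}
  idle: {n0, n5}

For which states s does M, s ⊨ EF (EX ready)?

Sat(EX ready) = {s : some successor in {n3}} = {n5}
EF (EX ready): least fixpoint, start Z0 = {n5}, add states with some successor in Z. Already a fixed point.
Sat(EF (EX ready)) = {n5}

{n5}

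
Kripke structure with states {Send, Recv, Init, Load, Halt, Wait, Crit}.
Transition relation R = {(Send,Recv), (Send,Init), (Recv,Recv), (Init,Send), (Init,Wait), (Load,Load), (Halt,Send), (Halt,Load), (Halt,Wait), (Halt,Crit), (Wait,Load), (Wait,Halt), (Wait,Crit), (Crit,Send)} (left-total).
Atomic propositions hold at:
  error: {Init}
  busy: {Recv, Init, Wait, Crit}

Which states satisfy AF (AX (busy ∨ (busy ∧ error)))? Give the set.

{Send, Recv, Crit}

Sat(busy ∧ error) = {Init}
Sat(busy ∨ (busy ∧ error)) = {Recv, Init, Wait, Crit}
Sat(AX (busy ∨ (busy ∧ error))) = {s : every successor in {Recv, Init, Wait, Crit}} = {Send, Recv}
AF (AX (busy ∨ (busy ∧ error))): least fixpoint, start Z0 = {Send, Recv}, add states with every successor in Z. Z1 = {Send, Recv, Crit}; fixed.
Sat(AF (AX (busy ∨ (busy ∧ error)))) = {Send, Recv, Crit}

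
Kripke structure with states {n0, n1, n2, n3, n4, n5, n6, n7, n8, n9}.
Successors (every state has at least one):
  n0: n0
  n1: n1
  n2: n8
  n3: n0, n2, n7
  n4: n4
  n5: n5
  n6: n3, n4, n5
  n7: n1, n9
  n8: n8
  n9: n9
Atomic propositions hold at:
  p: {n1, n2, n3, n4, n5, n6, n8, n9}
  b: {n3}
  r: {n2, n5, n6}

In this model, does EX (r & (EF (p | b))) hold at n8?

No

Sat(p | b) = {n1, n2, n3, n4, n5, n6, n8, n9}
EF (p | b): least fixpoint, start Z0 = {n1, n2, n3, n4, n5, n6, n8, n9}, add states with some successor in Z. Z1 = {n1, n2, n3, n4, n5, n6, n7, n8, n9}; fixed.
Sat(EF (p | b)) = {n1, n2, n3, n4, n5, n6, n7, n8, n9}
Sat(r & (EF (p | b))) = {n2, n5, n6}
Sat(EX (r & (EF (p | b)))) = {s : some successor in {n2, n5, n6}} = {n3, n5, n6}
n8 ∉ Sat(EX (r & (EF (p | b)))) = {n3, n5, n6}, so the formula does not hold at n8.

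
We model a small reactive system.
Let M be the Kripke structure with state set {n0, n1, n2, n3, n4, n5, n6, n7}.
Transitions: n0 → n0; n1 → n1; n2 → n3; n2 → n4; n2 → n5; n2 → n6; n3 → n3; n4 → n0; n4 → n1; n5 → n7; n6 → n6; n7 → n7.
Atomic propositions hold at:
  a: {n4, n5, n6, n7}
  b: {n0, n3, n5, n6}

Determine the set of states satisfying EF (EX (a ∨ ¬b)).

{n1, n2, n4, n5, n6, n7}

Sat(¬b) = {n1, n2, n4, n7}
Sat(a ∨ ¬b) = {n1, n2, n4, n5, n6, n7}
Sat(EX (a ∨ ¬b)) = {s : some successor in {n1, n2, n4, n5, n6, n7}} = {n1, n2, n4, n5, n6, n7}
EF (EX (a ∨ ¬b)): least fixpoint, start Z0 = {n1, n2, n4, n5, n6, n7}, add states with some successor in Z. Already a fixed point.
Sat(EF (EX (a ∨ ¬b))) = {n1, n2, n4, n5, n6, n7}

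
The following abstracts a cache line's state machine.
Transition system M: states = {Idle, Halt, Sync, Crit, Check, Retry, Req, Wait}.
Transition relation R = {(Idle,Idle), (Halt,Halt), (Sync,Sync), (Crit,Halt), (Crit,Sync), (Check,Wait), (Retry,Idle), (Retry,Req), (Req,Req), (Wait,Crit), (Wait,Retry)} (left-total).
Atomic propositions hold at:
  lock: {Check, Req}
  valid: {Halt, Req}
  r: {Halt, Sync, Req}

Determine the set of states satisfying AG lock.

{Req}

AG lock: greatest fixpoint, start Z0 = {Check, Req}, keep only states in Sat with every successor in Z. Z1 = {Req}; fixed.
Sat(AG lock) = {Req}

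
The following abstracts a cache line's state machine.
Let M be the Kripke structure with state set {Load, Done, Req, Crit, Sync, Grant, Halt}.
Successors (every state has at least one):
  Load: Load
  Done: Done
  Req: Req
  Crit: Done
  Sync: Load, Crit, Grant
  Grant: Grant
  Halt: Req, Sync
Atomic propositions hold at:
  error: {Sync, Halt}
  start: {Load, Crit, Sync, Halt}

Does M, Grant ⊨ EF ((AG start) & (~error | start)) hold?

AG start: greatest fixpoint, start Z0 = {Load, Crit, Sync, Halt}, keep only states in Sat with every successor in Z. Z1 = {Load}; fixed.
Sat(AG start) = {Load}
Sat(~error) = {Load, Done, Req, Crit, Grant}
Sat(~error | start) = {Load, Done, Req, Crit, Sync, Grant, Halt}
Sat((AG start) & (~error | start)) = {Load}
EF ((AG start) & (~error | start)): least fixpoint, start Z0 = {Load}, add states with some successor in Z. Z1 = {Load, Sync}; Z2 = {Load, Sync, Halt}; fixed.
Sat(EF ((AG start) & (~error | start))) = {Load, Sync, Halt}
Grant ∉ Sat(EF ((AG start) & (~error | start))) = {Load, Sync, Halt}, so the formula does not hold at Grant.

No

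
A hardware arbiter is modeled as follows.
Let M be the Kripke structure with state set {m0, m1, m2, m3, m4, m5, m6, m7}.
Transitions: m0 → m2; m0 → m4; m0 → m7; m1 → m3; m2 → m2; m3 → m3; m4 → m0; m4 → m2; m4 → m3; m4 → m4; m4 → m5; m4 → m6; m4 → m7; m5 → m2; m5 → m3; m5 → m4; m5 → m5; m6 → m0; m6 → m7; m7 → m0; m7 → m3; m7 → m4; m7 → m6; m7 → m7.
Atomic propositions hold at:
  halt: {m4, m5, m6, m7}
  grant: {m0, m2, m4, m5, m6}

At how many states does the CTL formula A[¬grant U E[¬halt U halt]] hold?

5

Sat(¬grant) = {m1, m3, m7}
Sat(¬halt) = {m0, m1, m2, m3}
E[¬halt U halt]: least fixpoint, start Z0 = Sat(halt) = {m4, m5, m6, m7}, add states in Sat(¬halt) with some successor in Z. Z1 = {m0, m4, m5, m6, m7}; fixed.
Sat(E[¬halt U halt]) = {m0, m4, m5, m6, m7}
A[¬grant U E[¬halt U halt]]: least fixpoint, start Z0 = Sat(E[¬halt U halt]) = {m0, m4, m5, m6, m7}, add states in Sat(¬grant) with every successor in Z. Already a fixed point.
Sat(A[¬grant U E[¬halt U halt]]) = {m0, m4, m5, m6, m7}
|Sat(A[¬grant U E[¬halt U halt]])| = |{m0, m4, m5, m6, m7}| = 5.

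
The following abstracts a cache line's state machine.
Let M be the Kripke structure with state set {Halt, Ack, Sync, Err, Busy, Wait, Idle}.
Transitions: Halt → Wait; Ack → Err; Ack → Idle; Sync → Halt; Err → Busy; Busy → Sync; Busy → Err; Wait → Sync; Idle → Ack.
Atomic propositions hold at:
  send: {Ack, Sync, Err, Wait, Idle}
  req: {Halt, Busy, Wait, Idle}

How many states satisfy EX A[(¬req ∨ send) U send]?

5

Sat(¬req) = {Ack, Sync, Err}
Sat(¬req ∨ send) = {Ack, Sync, Err, Wait, Idle}
A[(¬req ∨ send) U send]: least fixpoint, start Z0 = Sat(send) = {Ack, Sync, Err, Wait, Idle}, add states in Sat(¬req ∨ send) with every successor in Z. Already a fixed point.
Sat(A[(¬req ∨ send) U send]) = {Ack, Sync, Err, Wait, Idle}
Sat(EX A[(¬req ∨ send) U send]) = {s : some successor in {Ack, Sync, Err, Wait, Idle}} = {Halt, Ack, Busy, Wait, Idle}
|Sat(EX A[(¬req ∨ send) U send])| = |{Halt, Ack, Busy, Wait, Idle}| = 5.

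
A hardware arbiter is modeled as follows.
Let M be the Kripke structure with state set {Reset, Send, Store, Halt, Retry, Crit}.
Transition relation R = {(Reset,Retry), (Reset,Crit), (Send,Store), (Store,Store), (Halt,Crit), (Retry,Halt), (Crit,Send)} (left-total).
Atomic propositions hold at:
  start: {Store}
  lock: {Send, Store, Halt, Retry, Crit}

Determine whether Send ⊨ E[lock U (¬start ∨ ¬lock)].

Sat(¬start) = {Reset, Send, Halt, Retry, Crit}
Sat(¬lock) = {Reset}
Sat(¬start ∨ ¬lock) = {Reset, Send, Halt, Retry, Crit}
E[lock U (¬start ∨ ¬lock)]: least fixpoint, start Z0 = Sat((¬start ∨ ¬lock)) = {Reset, Send, Halt, Retry, Crit}, add states in Sat(lock) with some successor in Z. Already a fixed point.
Sat(E[lock U (¬start ∨ ¬lock)]) = {Reset, Send, Halt, Retry, Crit}
Send ∈ Sat(E[lock U (¬start ∨ ¬lock)]) = {Reset, Send, Halt, Retry, Crit}, so the formula holds at Send.

Yes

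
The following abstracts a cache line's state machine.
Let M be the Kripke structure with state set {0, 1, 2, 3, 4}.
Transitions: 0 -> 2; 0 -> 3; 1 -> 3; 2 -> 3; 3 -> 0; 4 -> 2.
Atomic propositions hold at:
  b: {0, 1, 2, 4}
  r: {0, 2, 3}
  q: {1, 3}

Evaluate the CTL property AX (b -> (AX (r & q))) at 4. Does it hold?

Yes

Sat(r & q) = {3}
Sat(AX (r & q)) = {s : every successor in {3}} = {1, 2}
Sat(b -> (AX (r & q))) = {1, 2, 3}
Sat(AX (b -> (AX (r & q)))) = {s : every successor in {1, 2, 3}} = {0, 1, 2, 4}
4 ∈ Sat(AX (b -> (AX (r & q)))) = {0, 1, 2, 4}, so the formula holds at 4.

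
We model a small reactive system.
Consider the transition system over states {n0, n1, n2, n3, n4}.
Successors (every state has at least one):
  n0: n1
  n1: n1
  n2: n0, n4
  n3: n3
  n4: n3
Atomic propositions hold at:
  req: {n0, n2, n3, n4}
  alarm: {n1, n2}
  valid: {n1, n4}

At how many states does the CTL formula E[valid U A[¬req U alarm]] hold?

Sat(¬req) = {n1}
A[¬req U alarm]: least fixpoint, start Z0 = Sat(alarm) = {n1, n2}, add states in Sat(¬req) with every successor in Z. Already a fixed point.
Sat(A[¬req U alarm]) = {n1, n2}
E[valid U A[¬req U alarm]]: least fixpoint, start Z0 = Sat(A[¬req U alarm]) = {n1, n2}, add states in Sat(valid) with some successor in Z. Already a fixed point.
Sat(E[valid U A[¬req U alarm]]) = {n1, n2}
|Sat(E[valid U A[¬req U alarm]])| = |{n1, n2}| = 2.

2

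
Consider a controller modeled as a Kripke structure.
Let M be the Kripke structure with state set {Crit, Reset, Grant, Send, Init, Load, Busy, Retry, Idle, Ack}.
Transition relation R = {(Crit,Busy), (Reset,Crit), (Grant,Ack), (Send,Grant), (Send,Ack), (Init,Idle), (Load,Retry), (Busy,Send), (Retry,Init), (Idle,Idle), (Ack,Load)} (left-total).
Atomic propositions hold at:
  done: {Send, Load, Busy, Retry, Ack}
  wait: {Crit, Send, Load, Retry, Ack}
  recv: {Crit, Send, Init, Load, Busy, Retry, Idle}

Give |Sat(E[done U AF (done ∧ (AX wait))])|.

7

Sat(AX wait) = {s : every successor in {Crit, Send, Load, Retry, Ack}} = {Reset, Grant, Load, Busy, Ack}
Sat(done ∧ (AX wait)) = {Load, Busy, Ack}
AF (done ∧ (AX wait)): least fixpoint, start Z0 = {Load, Busy, Ack}, add states with every successor in Z. Z1 = {Crit, Grant, Load, Busy, Ack}; Z2 = {Crit, Reset, Grant, Send, Load, Busy, Ack}; fixed.
Sat(AF (done ∧ (AX wait))) = {Crit, Reset, Grant, Send, Load, Busy, Ack}
E[done U AF (done ∧ (AX wait))]: least fixpoint, start Z0 = Sat(AF (done ∧ (AX wait))) = {Crit, Reset, Grant, Send, Load, Busy, Ack}, add states in Sat(done) with some successor in Z. Already a fixed point.
Sat(E[done U AF (done ∧ (AX wait))]) = {Crit, Reset, Grant, Send, Load, Busy, Ack}
|Sat(E[done U AF (done ∧ (AX wait))])| = |{Crit, Reset, Grant, Send, Load, Busy, Ack}| = 7.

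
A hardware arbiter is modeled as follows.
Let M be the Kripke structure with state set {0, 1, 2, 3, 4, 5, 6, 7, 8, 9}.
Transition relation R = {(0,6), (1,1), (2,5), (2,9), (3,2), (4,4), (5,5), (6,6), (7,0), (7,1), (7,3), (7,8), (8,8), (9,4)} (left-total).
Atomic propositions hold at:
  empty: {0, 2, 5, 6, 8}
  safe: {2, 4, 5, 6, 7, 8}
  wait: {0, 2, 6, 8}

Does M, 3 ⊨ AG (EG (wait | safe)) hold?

Sat(wait | safe) = {0, 2, 4, 5, 6, 7, 8}
EG (wait | safe): greatest fixpoint, start Z0 = {0, 2, 4, 5, 6, 7, 8}, keep only states in Sat with some successor in Z. Already a fixed point.
Sat(EG (wait | safe)) = {0, 2, 4, 5, 6, 7, 8}
AG (EG (wait | safe)): greatest fixpoint, start Z0 = {0, 2, 4, 5, 6, 7, 8}, keep only states in Sat with every successor in Z. Z1 = {0, 4, 5, 6, 8}; fixed.
Sat(AG (EG (wait | safe))) = {0, 4, 5, 6, 8}
3 ∉ Sat(AG (EG (wait | safe))) = {0, 4, 5, 6, 8}, so the formula does not hold at 3.

No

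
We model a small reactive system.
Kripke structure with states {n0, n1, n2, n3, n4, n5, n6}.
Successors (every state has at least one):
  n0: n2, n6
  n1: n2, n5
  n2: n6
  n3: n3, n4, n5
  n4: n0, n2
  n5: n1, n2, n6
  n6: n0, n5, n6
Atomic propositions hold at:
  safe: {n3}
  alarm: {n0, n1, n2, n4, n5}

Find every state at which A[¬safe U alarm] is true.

{n0, n1, n2, n4, n5}

Sat(¬safe) = {n0, n1, n2, n4, n5, n6}
A[¬safe U alarm]: least fixpoint, start Z0 = Sat(alarm) = {n0, n1, n2, n4, n5}, add states in Sat(¬safe) with every successor in Z. Already a fixed point.
Sat(A[¬safe U alarm]) = {n0, n1, n2, n4, n5}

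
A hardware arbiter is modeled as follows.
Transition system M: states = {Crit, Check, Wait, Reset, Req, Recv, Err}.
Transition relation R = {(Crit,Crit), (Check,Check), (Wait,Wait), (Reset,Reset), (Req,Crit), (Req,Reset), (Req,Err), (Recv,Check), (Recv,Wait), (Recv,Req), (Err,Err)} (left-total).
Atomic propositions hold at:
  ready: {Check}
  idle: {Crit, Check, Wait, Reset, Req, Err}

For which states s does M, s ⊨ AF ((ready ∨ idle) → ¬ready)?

{Crit, Wait, Reset, Req, Recv, Err}

Sat(ready ∨ idle) = {Crit, Check, Wait, Reset, Req, Err}
Sat(¬ready) = {Crit, Wait, Reset, Req, Recv, Err}
Sat((ready ∨ idle) → ¬ready) = {Crit, Wait, Reset, Req, Recv, Err}
AF ((ready ∨ idle) → ¬ready): least fixpoint, start Z0 = {Crit, Wait, Reset, Req, Recv, Err}, add states with every successor in Z. Already a fixed point.
Sat(AF ((ready ∨ idle) → ¬ready)) = {Crit, Wait, Reset, Req, Recv, Err}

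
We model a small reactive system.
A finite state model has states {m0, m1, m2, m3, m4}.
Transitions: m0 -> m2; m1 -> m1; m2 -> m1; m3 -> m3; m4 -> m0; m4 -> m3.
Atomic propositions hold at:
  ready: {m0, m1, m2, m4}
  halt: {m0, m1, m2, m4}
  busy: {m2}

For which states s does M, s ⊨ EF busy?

EF busy: least fixpoint, start Z0 = {m2}, add states with some successor in Z. Z1 = {m0, m2}; Z2 = {m0, m2, m4}; fixed.
Sat(EF busy) = {m0, m2, m4}

{m0, m2, m4}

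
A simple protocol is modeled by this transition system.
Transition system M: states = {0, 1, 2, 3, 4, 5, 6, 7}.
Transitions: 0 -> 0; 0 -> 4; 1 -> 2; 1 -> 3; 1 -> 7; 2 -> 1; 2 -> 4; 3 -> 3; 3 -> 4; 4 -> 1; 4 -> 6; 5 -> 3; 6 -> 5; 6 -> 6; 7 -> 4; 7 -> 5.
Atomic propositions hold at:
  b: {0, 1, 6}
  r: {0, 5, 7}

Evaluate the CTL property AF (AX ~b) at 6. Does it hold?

Sat(~b) = {2, 3, 4, 5, 7}
Sat(AX ~b) = {s : every successor in {2, 3, 4, 5, 7}} = {1, 3, 5, 7}
AF (AX ~b): least fixpoint, start Z0 = {1, 3, 5, 7}, add states with every successor in Z. Already a fixed point.
Sat(AF (AX ~b)) = {1, 3, 5, 7}
6 ∉ Sat(AF (AX ~b)) = {1, 3, 5, 7}, so the formula does not hold at 6.

No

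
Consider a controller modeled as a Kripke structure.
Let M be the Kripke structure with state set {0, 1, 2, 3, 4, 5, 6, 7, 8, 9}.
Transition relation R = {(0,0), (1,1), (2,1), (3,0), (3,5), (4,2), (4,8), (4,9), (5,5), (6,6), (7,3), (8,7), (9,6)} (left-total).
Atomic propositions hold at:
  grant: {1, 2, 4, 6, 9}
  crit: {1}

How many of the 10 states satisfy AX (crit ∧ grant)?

2

Sat(crit ∧ grant) = {1}
Sat(AX (crit ∧ grant)) = {s : every successor in {1}} = {1, 2}
|Sat(AX (crit ∧ grant))| = |{1, 2}| = 2.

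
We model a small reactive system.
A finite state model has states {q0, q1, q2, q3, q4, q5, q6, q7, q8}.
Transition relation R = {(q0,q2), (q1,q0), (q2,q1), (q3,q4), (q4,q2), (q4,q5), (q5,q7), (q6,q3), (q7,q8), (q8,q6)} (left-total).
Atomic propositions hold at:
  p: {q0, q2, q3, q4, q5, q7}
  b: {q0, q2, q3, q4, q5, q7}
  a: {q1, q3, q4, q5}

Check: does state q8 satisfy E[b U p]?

E[b U p]: least fixpoint, start Z0 = Sat(p) = {q0, q2, q3, q4, q5, q7}, add states in Sat(b) with some successor in Z. Already a fixed point.
Sat(E[b U p]) = {q0, q2, q3, q4, q5, q7}
q8 ∉ Sat(E[b U p]) = {q0, q2, q3, q4, q5, q7}, so the formula does not hold at q8.

No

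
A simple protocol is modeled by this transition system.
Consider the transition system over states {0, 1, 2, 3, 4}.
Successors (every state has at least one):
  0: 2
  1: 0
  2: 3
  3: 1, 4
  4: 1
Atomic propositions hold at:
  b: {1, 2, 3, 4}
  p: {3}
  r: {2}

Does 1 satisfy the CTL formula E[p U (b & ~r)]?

Yes

Sat(~r) = {0, 1, 3, 4}
Sat(b & ~r) = {1, 3, 4}
E[p U (b & ~r)]: least fixpoint, start Z0 = Sat((b & ~r)) = {1, 3, 4}, add states in Sat(p) with some successor in Z. Already a fixed point.
Sat(E[p U (b & ~r)]) = {1, 3, 4}
1 ∈ Sat(E[p U (b & ~r)]) = {1, 3, 4}, so the formula holds at 1.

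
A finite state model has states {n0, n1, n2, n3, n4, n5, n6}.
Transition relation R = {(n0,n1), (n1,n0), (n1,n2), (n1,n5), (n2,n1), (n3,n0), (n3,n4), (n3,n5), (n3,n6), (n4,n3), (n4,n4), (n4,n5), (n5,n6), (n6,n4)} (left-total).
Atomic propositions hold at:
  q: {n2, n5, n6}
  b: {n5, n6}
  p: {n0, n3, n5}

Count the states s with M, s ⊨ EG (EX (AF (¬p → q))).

Sat(¬p) = {n1, n2, n4, n6}
Sat(¬p → q) = {n0, n2, n3, n5, n6}
AF (¬p → q): least fixpoint, start Z0 = {n0, n2, n3, n5, n6}, add states with every successor in Z. Z1 = {n0, n1, n2, n3, n5, n6}; fixed.
Sat(AF (¬p → q)) = {n0, n1, n2, n3, n5, n6}
Sat(EX (AF (¬p → q))) = {s : some successor in {n0, n1, n2, n3, n5, n6}} = {n0, n1, n2, n3, n4, n5}
EG (EX (AF (¬p → q))): greatest fixpoint, start Z0 = {n0, n1, n2, n3, n4, n5}, keep only states in Sat with some successor in Z. Z1 = {n0, n1, n2, n3, n4}; fixed.
Sat(EG (EX (AF (¬p → q)))) = {n0, n1, n2, n3, n4}
|Sat(EG (EX (AF (¬p → q))))| = |{n0, n1, n2, n3, n4}| = 5.

5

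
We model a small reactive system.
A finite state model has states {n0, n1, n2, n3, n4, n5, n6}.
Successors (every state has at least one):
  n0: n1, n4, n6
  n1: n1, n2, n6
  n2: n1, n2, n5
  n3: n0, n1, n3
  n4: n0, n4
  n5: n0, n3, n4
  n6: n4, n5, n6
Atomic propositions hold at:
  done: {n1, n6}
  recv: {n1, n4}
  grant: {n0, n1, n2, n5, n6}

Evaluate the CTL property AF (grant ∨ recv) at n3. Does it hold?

Sat(grant ∨ recv) = {n0, n1, n2, n4, n5, n6}
AF (grant ∨ recv): least fixpoint, start Z0 = {n0, n1, n2, n4, n5, n6}, add states with every successor in Z. Already a fixed point.
Sat(AF (grant ∨ recv)) = {n0, n1, n2, n4, n5, n6}
n3 ∉ Sat(AF (grant ∨ recv)) = {n0, n1, n2, n4, n5, n6}, so the formula does not hold at n3.

No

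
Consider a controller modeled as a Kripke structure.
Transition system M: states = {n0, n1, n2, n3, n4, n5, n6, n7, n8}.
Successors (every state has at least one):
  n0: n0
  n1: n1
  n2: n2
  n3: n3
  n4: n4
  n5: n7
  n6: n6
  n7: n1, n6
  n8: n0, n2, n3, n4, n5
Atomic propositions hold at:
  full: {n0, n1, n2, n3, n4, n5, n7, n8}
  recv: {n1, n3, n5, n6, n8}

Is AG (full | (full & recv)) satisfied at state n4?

Sat(full & recv) = {n1, n3, n5, n8}
Sat(full | (full & recv)) = {n0, n1, n2, n3, n4, n5, n7, n8}
AG (full | (full & recv)): greatest fixpoint, start Z0 = {n0, n1, n2, n3, n4, n5, n7, n8}, keep only states in Sat with every successor in Z. Z1 = {n0, n1, n2, n3, n4, n5, n8}; Z2 = {n0, n1, n2, n3, n4, n8}; Z3 = {n0, n1, n2, n3, n4}; fixed.
Sat(AG (full | (full & recv))) = {n0, n1, n2, n3, n4}
n4 ∈ Sat(AG (full | (full & recv))) = {n0, n1, n2, n3, n4}, so the formula holds at n4.

Yes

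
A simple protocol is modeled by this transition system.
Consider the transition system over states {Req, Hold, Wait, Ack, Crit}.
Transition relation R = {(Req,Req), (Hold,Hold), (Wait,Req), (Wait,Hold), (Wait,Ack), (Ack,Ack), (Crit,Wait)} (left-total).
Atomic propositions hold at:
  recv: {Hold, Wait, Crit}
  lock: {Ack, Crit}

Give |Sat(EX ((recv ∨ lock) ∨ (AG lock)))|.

Sat(recv ∨ lock) = {Hold, Wait, Ack, Crit}
AG lock: greatest fixpoint, start Z0 = {Ack, Crit}, keep only states in Sat with every successor in Z. Z1 = {Ack}; fixed.
Sat(AG lock) = {Ack}
Sat((recv ∨ lock) ∨ (AG lock)) = {Hold, Wait, Ack, Crit}
Sat(EX ((recv ∨ lock) ∨ (AG lock))) = {s : some successor in {Hold, Wait, Ack, Crit}} = {Hold, Wait, Ack, Crit}
|Sat(EX ((recv ∨ lock) ∨ (AG lock)))| = |{Hold, Wait, Ack, Crit}| = 4.

4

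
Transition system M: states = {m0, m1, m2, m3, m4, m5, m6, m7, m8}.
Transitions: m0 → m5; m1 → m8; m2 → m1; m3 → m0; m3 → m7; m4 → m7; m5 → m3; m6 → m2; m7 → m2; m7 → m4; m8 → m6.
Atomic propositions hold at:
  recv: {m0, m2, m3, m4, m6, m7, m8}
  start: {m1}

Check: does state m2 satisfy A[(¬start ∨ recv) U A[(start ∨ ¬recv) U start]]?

Sat(¬start) = {m0, m2, m3, m4, m5, m6, m7, m8}
Sat(¬start ∨ recv) = {m0, m2, m3, m4, m5, m6, m7, m8}
Sat(¬recv) = {m1, m5}
Sat(start ∨ ¬recv) = {m1, m5}
A[(start ∨ ¬recv) U start]: least fixpoint, start Z0 = Sat(start) = {m1}, add states in Sat(start ∨ ¬recv) with every successor in Z. Already a fixed point.
Sat(A[(start ∨ ¬recv) U start]) = {m1}
A[(¬start ∨ recv) U A[(start ∨ ¬recv) U start]]: least fixpoint, start Z0 = Sat(A[(start ∨ ¬recv) U start]) = {m1}, add states in Sat(¬start ∨ recv) with every successor in Z. Z1 = {m1, m2}; Z2 = {m1, m2, m6}; Z3 = {m1, m2, m6, m8}; fixed.
Sat(A[(¬start ∨ recv) U A[(start ∨ ¬recv) U start]]) = {m1, m2, m6, m8}
m2 ∈ Sat(A[(¬start ∨ recv) U A[(start ∨ ¬recv) U start]]) = {m1, m2, m6, m8}, so the formula holds at m2.

Yes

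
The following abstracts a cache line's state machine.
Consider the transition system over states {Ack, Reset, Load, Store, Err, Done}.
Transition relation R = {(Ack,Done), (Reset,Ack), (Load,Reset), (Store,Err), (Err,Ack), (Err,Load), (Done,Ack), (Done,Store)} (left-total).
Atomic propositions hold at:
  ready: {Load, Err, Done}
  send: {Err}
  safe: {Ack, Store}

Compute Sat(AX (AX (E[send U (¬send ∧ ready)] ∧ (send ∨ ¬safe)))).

{Reset, Done}

Sat(¬send) = {Ack, Reset, Load, Store, Done}
Sat(¬send ∧ ready) = {Load, Done}
E[send U (¬send ∧ ready)]: least fixpoint, start Z0 = Sat((¬send ∧ ready)) = {Load, Done}, add states in Sat(send) with some successor in Z. Z1 = {Load, Err, Done}; fixed.
Sat(E[send U (¬send ∧ ready)]) = {Load, Err, Done}
Sat(¬safe) = {Reset, Load, Err, Done}
Sat(send ∨ ¬safe) = {Reset, Load, Err, Done}
Sat(E[send U (¬send ∧ ready)] ∧ (send ∨ ¬safe)) = {Load, Err, Done}
Sat(AX (E[send U (¬send ∧ ready)] ∧ (send ∨ ¬safe))) = {s : every successor in {Load, Err, Done}} = {Ack, Store}
Sat(AX (AX (E[send U (¬send ∧ ready)] ∧ (send ∨ ¬safe)))) = {s : every successor in {Ack, Store}} = {Reset, Done}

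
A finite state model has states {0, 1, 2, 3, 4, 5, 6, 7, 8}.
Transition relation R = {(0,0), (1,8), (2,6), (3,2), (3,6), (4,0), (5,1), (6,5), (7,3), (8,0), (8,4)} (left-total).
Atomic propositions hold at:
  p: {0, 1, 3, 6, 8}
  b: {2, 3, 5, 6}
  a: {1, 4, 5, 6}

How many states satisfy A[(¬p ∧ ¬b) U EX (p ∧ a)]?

Sat(¬p) = {2, 4, 5, 7}
Sat(¬b) = {0, 1, 4, 7, 8}
Sat(¬p ∧ ¬b) = {4, 7}
Sat(p ∧ a) = {1, 6}
Sat(EX (p ∧ a)) = {s : some successor in {1, 6}} = {2, 3, 5}
A[(¬p ∧ ¬b) U EX (p ∧ a)]: least fixpoint, start Z0 = Sat(EX (p ∧ a)) = {2, 3, 5}, add states in Sat(¬p ∧ ¬b) with every successor in Z. Z1 = {2, 3, 5, 7}; fixed.
Sat(A[(¬p ∧ ¬b) U EX (p ∧ a)]) = {2, 3, 5, 7}
|Sat(A[(¬p ∧ ¬b) U EX (p ∧ a)])| = |{2, 3, 5, 7}| = 4.

4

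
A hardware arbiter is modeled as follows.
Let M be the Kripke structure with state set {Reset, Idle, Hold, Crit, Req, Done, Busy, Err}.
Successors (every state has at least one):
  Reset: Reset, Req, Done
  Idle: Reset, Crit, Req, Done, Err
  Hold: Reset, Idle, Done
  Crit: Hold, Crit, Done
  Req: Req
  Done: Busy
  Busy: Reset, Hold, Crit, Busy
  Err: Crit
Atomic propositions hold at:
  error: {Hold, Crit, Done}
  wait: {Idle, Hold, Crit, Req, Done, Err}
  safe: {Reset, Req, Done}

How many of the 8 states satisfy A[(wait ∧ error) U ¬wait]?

Sat(wait ∧ error) = {Hold, Crit, Done}
Sat(¬wait) = {Reset, Busy}
A[(wait ∧ error) U ¬wait]: least fixpoint, start Z0 = Sat(¬wait) = {Reset, Busy}, add states in Sat(wait ∧ error) with every successor in Z. Z1 = {Reset, Done, Busy}; fixed.
Sat(A[(wait ∧ error) U ¬wait]) = {Reset, Done, Busy}
|Sat(A[(wait ∧ error) U ¬wait])| = |{Reset, Done, Busy}| = 3.

3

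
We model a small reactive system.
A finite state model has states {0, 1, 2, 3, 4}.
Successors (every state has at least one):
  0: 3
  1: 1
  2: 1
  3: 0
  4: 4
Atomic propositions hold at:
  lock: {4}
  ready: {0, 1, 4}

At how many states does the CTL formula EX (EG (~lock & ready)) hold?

2

Sat(~lock) = {0, 1, 2, 3}
Sat(~lock & ready) = {0, 1}
EG (~lock & ready): greatest fixpoint, start Z0 = {0, 1}, keep only states in Sat with some successor in Z. Z1 = {1}; fixed.
Sat(EG (~lock & ready)) = {1}
Sat(EX (EG (~lock & ready))) = {s : some successor in {1}} = {1, 2}
|Sat(EX (EG (~lock & ready)))| = |{1, 2}| = 2.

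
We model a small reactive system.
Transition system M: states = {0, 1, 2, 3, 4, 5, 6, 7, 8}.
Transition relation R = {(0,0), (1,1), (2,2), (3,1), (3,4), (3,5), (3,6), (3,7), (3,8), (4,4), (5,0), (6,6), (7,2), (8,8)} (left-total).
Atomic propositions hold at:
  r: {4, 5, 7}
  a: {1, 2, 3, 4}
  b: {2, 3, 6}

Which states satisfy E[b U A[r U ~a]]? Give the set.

Sat(~a) = {0, 5, 6, 7, 8}
A[r U ~a]: least fixpoint, start Z0 = Sat(~a) = {0, 5, 6, 7, 8}, add states in Sat(r) with every successor in Z. Already a fixed point.
Sat(A[r U ~a]) = {0, 5, 6, 7, 8}
E[b U A[r U ~a]]: least fixpoint, start Z0 = Sat(A[r U ~a]) = {0, 5, 6, 7, 8}, add states in Sat(b) with some successor in Z. Z1 = {0, 3, 5, 6, 7, 8}; fixed.
Sat(E[b U A[r U ~a]]) = {0, 3, 5, 6, 7, 8}

{0, 3, 5, 6, 7, 8}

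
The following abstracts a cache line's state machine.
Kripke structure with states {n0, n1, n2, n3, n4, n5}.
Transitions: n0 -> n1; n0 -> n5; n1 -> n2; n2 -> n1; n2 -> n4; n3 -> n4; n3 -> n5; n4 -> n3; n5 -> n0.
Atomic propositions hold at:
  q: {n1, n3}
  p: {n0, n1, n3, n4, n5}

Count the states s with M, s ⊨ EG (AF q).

4

AF q: least fixpoint, start Z0 = {n1, n3}, add states with every successor in Z. Z1 = {n1, n3, n4}; Z2 = {n1, n2, n3, n4}; fixed.
Sat(AF q) = {n1, n2, n3, n4}
EG (AF q): greatest fixpoint, start Z0 = {n1, n2, n3, n4}, keep only states in Sat with some successor in Z. Already a fixed point.
Sat(EG (AF q)) = {n1, n2, n3, n4}
|Sat(EG (AF q))| = |{n1, n2, n3, n4}| = 4.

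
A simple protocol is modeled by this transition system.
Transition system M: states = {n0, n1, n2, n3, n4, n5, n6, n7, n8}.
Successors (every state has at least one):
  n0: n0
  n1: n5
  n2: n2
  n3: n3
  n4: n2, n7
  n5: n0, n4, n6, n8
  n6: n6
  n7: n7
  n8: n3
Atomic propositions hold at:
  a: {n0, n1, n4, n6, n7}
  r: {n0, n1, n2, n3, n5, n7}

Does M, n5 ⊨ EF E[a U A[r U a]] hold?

A[r U a]: least fixpoint, start Z0 = Sat(a) = {n0, n1, n4, n6, n7}, add states in Sat(r) with every successor in Z. Already a fixed point.
Sat(A[r U a]) = {n0, n1, n4, n6, n7}
E[a U A[r U a]]: least fixpoint, start Z0 = Sat(A[r U a]) = {n0, n1, n4, n6, n7}, add states in Sat(a) with some successor in Z. Already a fixed point.
Sat(E[a U A[r U a]]) = {n0, n1, n4, n6, n7}
EF E[a U A[r U a]]: least fixpoint, start Z0 = {n0, n1, n4, n6, n7}, add states with some successor in Z. Z1 = {n0, n1, n4, n5, n6, n7}; fixed.
Sat(EF E[a U A[r U a]]) = {n0, n1, n4, n5, n6, n7}
n5 ∈ Sat(EF E[a U A[r U a]]) = {n0, n1, n4, n5, n6, n7}, so the formula holds at n5.

Yes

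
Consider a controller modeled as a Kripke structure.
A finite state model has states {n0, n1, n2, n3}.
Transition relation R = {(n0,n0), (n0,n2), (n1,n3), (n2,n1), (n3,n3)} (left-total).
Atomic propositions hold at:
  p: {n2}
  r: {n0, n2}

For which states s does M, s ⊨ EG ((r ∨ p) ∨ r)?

{n0}

Sat(r ∨ p) = {n0, n2}
Sat((r ∨ p) ∨ r) = {n0, n2}
EG ((r ∨ p) ∨ r): greatest fixpoint, start Z0 = {n0, n2}, keep only states in Sat with some successor in Z. Z1 = {n0}; fixed.
Sat(EG ((r ∨ p) ∨ r)) = {n0}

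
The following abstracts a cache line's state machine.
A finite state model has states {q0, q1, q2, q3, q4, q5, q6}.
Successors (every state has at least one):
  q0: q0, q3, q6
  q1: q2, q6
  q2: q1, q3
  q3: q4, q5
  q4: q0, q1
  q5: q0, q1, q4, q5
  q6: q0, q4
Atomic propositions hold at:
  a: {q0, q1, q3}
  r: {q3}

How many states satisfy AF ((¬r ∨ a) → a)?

6

Sat(¬r) = {q0, q1, q2, q4, q5, q6}
Sat(¬r ∨ a) = {q0, q1, q2, q3, q4, q5, q6}
Sat((¬r ∨ a) → a) = {q0, q1, q3}
AF ((¬r ∨ a) → a): least fixpoint, start Z0 = {q0, q1, q3}, add states with every successor in Z. Z1 = {q0, q1, q2, q3, q4}; Z2 = {q0, q1, q2, q3, q4, q6}; fixed.
Sat(AF ((¬r ∨ a) → a)) = {q0, q1, q2, q3, q4, q6}
|Sat(AF ((¬r ∨ a) → a))| = |{q0, q1, q2, q3, q4, q6}| = 6.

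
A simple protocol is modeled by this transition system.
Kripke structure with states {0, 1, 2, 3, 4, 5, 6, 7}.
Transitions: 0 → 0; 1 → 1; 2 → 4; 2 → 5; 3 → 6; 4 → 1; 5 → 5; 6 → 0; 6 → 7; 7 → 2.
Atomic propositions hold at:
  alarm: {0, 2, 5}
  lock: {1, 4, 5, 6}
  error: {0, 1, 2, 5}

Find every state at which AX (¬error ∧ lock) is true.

{3}

Sat(¬error) = {3, 4, 6, 7}
Sat(¬error ∧ lock) = {4, 6}
Sat(AX (¬error ∧ lock)) = {s : every successor in {4, 6}} = {3}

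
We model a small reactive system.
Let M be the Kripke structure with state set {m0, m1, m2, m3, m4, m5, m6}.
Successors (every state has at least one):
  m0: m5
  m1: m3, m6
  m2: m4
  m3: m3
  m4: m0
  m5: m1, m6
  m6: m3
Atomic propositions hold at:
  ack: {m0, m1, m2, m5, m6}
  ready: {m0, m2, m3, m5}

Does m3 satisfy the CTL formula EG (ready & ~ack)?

Yes

Sat(~ack) = {m3, m4}
Sat(ready & ~ack) = {m3}
EG (ready & ~ack): greatest fixpoint, start Z0 = {m3}, keep only states in Sat with some successor in Z. Already a fixed point.
Sat(EG (ready & ~ack)) = {m3}
m3 ∈ Sat(EG (ready & ~ack)) = {m3}, so the formula holds at m3.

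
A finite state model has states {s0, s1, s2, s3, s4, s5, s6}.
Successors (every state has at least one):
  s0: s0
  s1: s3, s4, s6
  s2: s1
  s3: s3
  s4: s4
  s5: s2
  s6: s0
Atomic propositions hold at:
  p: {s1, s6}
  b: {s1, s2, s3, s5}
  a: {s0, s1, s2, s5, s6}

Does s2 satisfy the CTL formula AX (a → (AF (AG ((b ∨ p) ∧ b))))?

Sat(b ∨ p) = {s1, s2, s3, s5, s6}
Sat((b ∨ p) ∧ b) = {s1, s2, s3, s5}
AG ((b ∨ p) ∧ b): greatest fixpoint, start Z0 = {s1, s2, s3, s5}, keep only states in Sat with every successor in Z. Z1 = {s2, s3, s5}; Z2 = {s3, s5}; Z3 = {s3}; fixed.
Sat(AG ((b ∨ p) ∧ b)) = {s3}
AF (AG ((b ∨ p) ∧ b)): least fixpoint, start Z0 = {s3}, add states with every successor in Z. Already a fixed point.
Sat(AF (AG ((b ∨ p) ∧ b))) = {s3}
Sat(a → (AF (AG ((b ∨ p) ∧ b)))) = {s3, s4}
Sat(AX (a → (AF (AG ((b ∨ p) ∧ b))))) = {s : every successor in {s3, s4}} = {s3, s4}
s2 ∉ Sat(AX (a → (AF (AG ((b ∨ p) ∧ b))))) = {s3, s4}, so the formula does not hold at s2.

No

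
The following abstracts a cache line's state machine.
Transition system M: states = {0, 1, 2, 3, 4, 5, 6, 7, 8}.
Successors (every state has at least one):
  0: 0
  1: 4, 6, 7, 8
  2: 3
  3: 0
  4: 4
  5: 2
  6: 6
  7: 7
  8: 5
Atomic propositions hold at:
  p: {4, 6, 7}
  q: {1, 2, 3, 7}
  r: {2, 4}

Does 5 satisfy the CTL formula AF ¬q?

Yes

Sat(¬q) = {0, 4, 5, 6, 8}
AF ¬q: least fixpoint, start Z0 = {0, 4, 5, 6, 8}, add states with every successor in Z. Z1 = {0, 3, 4, 5, 6, 8}; Z2 = {0, 2, 3, 4, 5, 6, 8}; fixed.
Sat(AF ¬q) = {0, 2, 3, 4, 5, 6, 8}
5 ∈ Sat(AF ¬q) = {0, 2, 3, 4, 5, 6, 8}, so the formula holds at 5.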